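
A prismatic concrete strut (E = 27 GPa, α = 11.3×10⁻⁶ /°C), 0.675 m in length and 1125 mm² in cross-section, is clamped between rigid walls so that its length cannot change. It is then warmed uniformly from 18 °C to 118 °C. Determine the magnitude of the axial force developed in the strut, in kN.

With zero net strain, σ = E·αΔT = 27 GPa × 11.3×10⁻⁶ × 100 = 30.51 MPa.
P = AEαΔT = 1125 × 27×10³ × 11.3×10⁻⁶ × 100 = 34.32 kN (compressive).

P ≈ 34.3 kN (compressive)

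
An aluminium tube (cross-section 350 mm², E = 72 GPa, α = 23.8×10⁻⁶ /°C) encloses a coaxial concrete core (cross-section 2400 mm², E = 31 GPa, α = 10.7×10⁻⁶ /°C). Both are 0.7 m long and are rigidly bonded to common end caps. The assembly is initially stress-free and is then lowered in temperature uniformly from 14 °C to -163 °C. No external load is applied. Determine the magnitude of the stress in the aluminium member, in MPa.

σ ≈ 125 MPa (tensile)

Both members must finish at the same length. With the larger α, the aluminium tends to over-contract; the plates restrain it, putting the aluminium in tension and the concrete in compression. With no external load the two internal forces are equal and opposite, magnitude P.
Equating the net (thermal + elastic) strains gives |α₁ − α₂|·ΔT = P·[1/(A₁E₁) + 1/(A₂E₂)].
|α₁ − α₂|·ΔT = 13.1×10⁻⁶ × 177 = 0.002319.
1/(A₁E₁) + 1/(A₂E₂) = 1/(350×72×10³) + 1/(2400×31×10³) = 5.312×10⁻⁸ N⁻¹.
So P = 0.002319 / 5.312×10⁻⁸ = 43.65 kN.
σ_{aluminium} = P/A₁ = 43650/350 = 124.7 MPa, tensile.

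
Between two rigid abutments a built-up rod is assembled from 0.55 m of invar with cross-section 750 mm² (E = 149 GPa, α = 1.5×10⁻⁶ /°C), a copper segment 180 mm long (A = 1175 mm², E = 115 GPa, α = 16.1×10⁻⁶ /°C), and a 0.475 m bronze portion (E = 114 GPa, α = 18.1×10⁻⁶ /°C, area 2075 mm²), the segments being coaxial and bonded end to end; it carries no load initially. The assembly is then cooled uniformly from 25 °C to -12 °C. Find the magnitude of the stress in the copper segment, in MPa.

σ ≈ 47 MPa (tensile)

If the supports were absent, the total length change would be Σ αᵢΔT Lᵢ = 1.5×10⁻⁶×37×550 + 16.1×10⁻⁶×37×180 + 18.1×10⁻⁶×37×475 = 0.4559 mm.
The walls prevent any net length change, so an axial force P (same in every segment) develops. Compatibility: P · Σ Lᵢ/(AᵢEᵢ) = δ_free.
Σ Lᵢ/(AᵢEᵢ) = 550/(750×149×10³) + 180/(1175×115×10³) + 475/(2075×114×10³) = 8.262×10⁻⁶ mm/N.
P = 0.4559 / 8.262×10⁻⁶ = 55180 N = 55.18 kN, tensile.
σ_{copper} = P / A = 55180 / 1175 = 46.96 MPa.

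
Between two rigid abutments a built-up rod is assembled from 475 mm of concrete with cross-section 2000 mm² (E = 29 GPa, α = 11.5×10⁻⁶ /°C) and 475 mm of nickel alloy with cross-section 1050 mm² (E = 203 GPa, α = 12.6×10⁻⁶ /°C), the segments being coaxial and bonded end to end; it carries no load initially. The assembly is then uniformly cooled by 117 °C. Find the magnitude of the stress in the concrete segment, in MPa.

σ ≈ 64.3 MPa (tensile)

Free thermal contraction of the whole bar: Σ αᵢΔT Lᵢ = 11.5×10⁻⁶×117×475 + 12.6×10⁻⁶×117×475 = 1.339 mm.
Since the ends are fixed, an axial force P builds up, equal in every segment, with P · Σ Lᵢ/(AᵢEᵢ) = δ_free.
Σ Lᵢ/(AᵢEᵢ) = 475/(2000×29×10³) + 475/(1050×203×10³) = 1.042×10⁻⁵ mm/N.
So P = 1.339 / 1.042×10⁻⁵ = 128.6 kN, tensile.
σ_{concrete} = P / A = 128600 / 2000 = 64.28 MPa.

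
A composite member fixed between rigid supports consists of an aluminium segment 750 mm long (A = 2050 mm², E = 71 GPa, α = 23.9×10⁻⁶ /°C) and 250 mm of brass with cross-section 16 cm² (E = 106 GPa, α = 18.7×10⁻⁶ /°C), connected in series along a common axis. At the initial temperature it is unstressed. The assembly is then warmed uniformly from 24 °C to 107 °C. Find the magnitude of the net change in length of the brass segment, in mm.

|ΔL| ≈ 0.0292 mm

With the walls removed the bar would change length by δ_free = Σ αᵢΔT Lᵢ = 23.9×10⁻⁶×83×750 + 18.7×10⁻⁶×83×250 = 1.876 mm.
The rigid supports impose zero overall length change; the single axial force P common to all segments must satisfy P Σ Lᵢ/(AᵢEᵢ) = δ_free.
Σ Lᵢ/(AᵢEᵢ) = 750/(2050×71×10³) + 250/(1600×106×10³) = 6.627×10⁻⁶ mm/N.
So P = 1.876 / 6.627×10⁻⁶ = 283.1 kN, compressive.
For the brass segment, free thermal change = 18.7×10⁻⁶×83×250 = 0.388 mm and elastic change from P = 283100×250/(1600×106×10³) = 0.4172 mm; these oppose, so the net change is 0.0292 mm (segment shortens).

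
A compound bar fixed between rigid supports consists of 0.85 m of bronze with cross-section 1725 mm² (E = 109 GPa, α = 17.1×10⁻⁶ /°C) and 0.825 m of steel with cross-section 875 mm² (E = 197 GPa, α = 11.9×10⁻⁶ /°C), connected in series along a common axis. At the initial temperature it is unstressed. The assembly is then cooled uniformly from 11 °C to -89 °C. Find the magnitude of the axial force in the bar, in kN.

Free thermal contraction of the whole bar: Σ αᵢΔT Lᵢ = 17.1×10⁻⁶×100×850 + 11.9×10⁻⁶×100×825 = 2.435 mm.
The walls prevent any net length change, so an axial force P (same in every segment) develops. Compatibility: P · Σ Lᵢ/(AᵢEᵢ) = δ_free.
The series flexibility is Σ Lᵢ/(AᵢEᵢ) = 850/(1725×109×10³) + 825/(875×197×10³) = 9.307×10⁻⁶ mm/N.
P = 2.435 / 9.307×10⁻⁶ = 261700 N = 261.7 kN, tensile.

P ≈ 262 kN (tensile)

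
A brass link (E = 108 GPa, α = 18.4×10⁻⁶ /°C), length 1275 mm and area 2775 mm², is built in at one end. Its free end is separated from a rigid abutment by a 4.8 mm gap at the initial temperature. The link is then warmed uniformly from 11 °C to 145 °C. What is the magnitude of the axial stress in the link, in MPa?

Free thermal elongation = αΔT L = 18.4×10⁻⁶ × 134 × 1275 = 3.144 mm.
Since δ_free = 3.14 mm is less than the 4.8 mm gap, the link never touches the wall. No axial force develops.

σ ≈ 0 MPa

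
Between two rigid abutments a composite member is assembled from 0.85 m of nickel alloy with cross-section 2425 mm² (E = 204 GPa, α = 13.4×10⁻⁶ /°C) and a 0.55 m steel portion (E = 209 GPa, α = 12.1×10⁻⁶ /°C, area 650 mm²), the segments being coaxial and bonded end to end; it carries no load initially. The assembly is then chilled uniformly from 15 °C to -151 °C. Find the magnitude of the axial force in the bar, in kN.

P ≈ 519 kN (tensile)

With the walls removed the bar would change length by δ_free = Σ αᵢΔT Lᵢ = 13.4×10⁻⁶×166×850 + 12.1×10⁻⁶×166×550 = 2.995 mm.
The walls prevent any net length change, so an axial force P (same in every segment) develops. Compatibility: P · Σ Lᵢ/(AᵢEᵢ) = δ_free.
Σ Lᵢ/(AᵢEᵢ) = 850/(2425×204×10³) + 550/(650×209×10³) = 5.767×10⁻⁶ mm/N.
So P = 2.995 / 5.767×10⁻⁶ = 519.4 kN, tensile.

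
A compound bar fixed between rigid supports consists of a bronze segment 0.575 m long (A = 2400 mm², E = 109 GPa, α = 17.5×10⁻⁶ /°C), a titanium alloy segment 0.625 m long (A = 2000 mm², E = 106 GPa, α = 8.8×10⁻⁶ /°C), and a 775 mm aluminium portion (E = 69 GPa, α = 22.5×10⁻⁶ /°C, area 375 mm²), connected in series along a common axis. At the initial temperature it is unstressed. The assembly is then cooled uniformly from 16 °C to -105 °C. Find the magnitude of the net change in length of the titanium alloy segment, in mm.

Free thermal contraction of the whole bar: Σ αᵢΔT Lᵢ = 17.5×10⁻⁶×121×575 + 8.8×10⁻⁶×121×625 + 22.5×10⁻⁶×121×775 = 3.993 mm.
The rigid supports impose zero overall length change; the single axial force P common to all segments must satisfy P Σ Lᵢ/(AᵢEᵢ) = δ_free.
The series flexibility is Σ Lᵢ/(AᵢEᵢ) = 575/(2400×109×10³) + 625/(2000×106×10³) + 775/(375×69×10³) = 3.51×10⁻⁵ mm/N.
So P = 3.993 / 3.51×10⁻⁵ = 113.8 kN, tensile.
For the titanium alloy segment, free thermal change = 8.8×10⁻⁶×121×625 = 0.6655 mm and elastic change from P = 113800×625/(2000×106×10³) = 0.3354 mm; these oppose, so the net change is 0.33 mm (segment shortens).

|ΔL| ≈ 0.33 mm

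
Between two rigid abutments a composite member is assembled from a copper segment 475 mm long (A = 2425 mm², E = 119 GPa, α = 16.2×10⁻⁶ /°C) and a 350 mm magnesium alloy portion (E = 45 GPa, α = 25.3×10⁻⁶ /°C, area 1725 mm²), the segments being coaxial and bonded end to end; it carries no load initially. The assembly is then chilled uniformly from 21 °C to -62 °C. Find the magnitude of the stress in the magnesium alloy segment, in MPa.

Free thermal contraction of the whole bar: Σ αᵢΔT Lᵢ = 16.2×10⁻⁶×83×475 + 25.3×10⁻⁶×83×350 = 1.374 mm.
Since the ends are fixed, an axial force P builds up, equal in every segment, with P · Σ Lᵢ/(AᵢEᵢ) = δ_free.
The series flexibility is Σ Lᵢ/(AᵢEᵢ) = 475/(2425×119×10³) + 350/(1725×45×10³) = 6.155×10⁻⁶ mm/N.
Hence P = δ_free / Σ(L/AE) = 1.374/6.155×10⁻⁶ = 223.2 kN (tensile).
σ_{magnesium alloy} = P / A = 223200 / 1725 = 129.4 MPa.

σ ≈ 129 MPa (tensile)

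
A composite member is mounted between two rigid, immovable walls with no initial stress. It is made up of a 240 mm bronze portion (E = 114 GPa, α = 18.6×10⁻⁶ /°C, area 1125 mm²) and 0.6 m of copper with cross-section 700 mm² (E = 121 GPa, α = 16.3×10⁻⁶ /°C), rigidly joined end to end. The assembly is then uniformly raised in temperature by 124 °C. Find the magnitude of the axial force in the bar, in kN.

If the supports were absent, the total length change would be Σ αᵢΔT Lᵢ = 18.6×10⁻⁶×124×240 + 16.3×10⁻⁶×124×600 = 1.766 mm.
Since the ends are fixed, an axial force P builds up, equal in every segment, with P · Σ Lᵢ/(AᵢEᵢ) = δ_free.
Σ Lᵢ/(AᵢEᵢ) = 240/(1125×114×10³) + 600/(700×121×10³) = 8.955×10⁻⁶ mm/N.
So P = 1.766 / 8.955×10⁻⁶ = 197.2 kN, compressive.

P ≈ 197 kN (compressive)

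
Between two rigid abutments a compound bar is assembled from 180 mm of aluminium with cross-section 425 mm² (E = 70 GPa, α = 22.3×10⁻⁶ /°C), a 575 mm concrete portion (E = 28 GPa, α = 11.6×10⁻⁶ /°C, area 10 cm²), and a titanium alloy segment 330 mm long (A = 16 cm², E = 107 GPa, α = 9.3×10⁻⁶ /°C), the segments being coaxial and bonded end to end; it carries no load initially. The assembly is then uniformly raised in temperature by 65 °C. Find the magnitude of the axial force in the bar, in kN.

Free thermal expansion of the whole bar: Σ αᵢΔT Lᵢ = 22.3×10⁻⁶×65×180 + 11.6×10⁻⁶×65×575 + 9.3×10⁻⁶×65×330 = 0.8939 mm.
The rigid supports impose zero overall length change; the single axial force P common to all segments must satisfy P Σ Lᵢ/(AᵢEᵢ) = δ_free.
The series flexibility is Σ Lᵢ/(AᵢEᵢ) = 180/(425×70×10³) + 575/(1000×28×10³) + 330/(1600×107×10³) = 2.851×10⁻⁵ mm/N.
Hence P = δ_free / Σ(L/AE) = 0.8939/2.851×10⁻⁵ = 31.35 kN (compressive).

P ≈ 31.4 kN (compressive)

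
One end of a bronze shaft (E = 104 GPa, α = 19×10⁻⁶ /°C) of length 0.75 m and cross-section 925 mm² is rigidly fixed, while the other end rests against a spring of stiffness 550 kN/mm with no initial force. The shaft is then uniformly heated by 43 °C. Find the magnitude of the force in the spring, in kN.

P ≈ 63.7 kN

The unrestrained thermal change is αΔT L = 19×10⁻⁶ × 43 × 750 = 0.6127 mm.
With a force P in the spring, the elastic change of the shaft is PL/(AE) and that of the spring is P/k; compatibility requires their sum to equal δ_free.
P [ L/(AE) + 1/k ] = δ_free → P [ 750/(925×104×10³) + 1/(550×10³) ] = 0.6127.
P = 0.6127 / 9.614×10⁻⁶ = 63730 N.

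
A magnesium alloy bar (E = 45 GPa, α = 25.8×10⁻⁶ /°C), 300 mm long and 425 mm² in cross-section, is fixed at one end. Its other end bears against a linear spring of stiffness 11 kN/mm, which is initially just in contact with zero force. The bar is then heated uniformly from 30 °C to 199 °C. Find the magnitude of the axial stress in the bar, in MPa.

Free thermal expansion: δ_free = αΔT L = 25.8×10⁻⁶ × 169 × 300 = 1.308 mm.
With a force P in the spring, the elastic change of the bar is PL/(AE) and that of the spring is P/k; compatibility requires their sum to equal δ_free.
So P = δ_free / [L/(AE) + 1/k] = 1.308 / [ 300/(425×45×10³) + 1/(11×10³) ].
P = 1.308 / 0.0001066 = 12270 N.
σ = P/A = 12270/425 = 28.87 MPa.

σ ≈ 28.9 MPa (compressive)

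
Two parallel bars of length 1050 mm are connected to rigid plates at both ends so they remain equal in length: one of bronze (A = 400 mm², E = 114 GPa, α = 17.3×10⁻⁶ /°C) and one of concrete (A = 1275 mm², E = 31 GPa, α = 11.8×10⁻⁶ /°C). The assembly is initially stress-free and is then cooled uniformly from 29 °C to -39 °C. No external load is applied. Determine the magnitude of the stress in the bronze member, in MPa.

Both members must finish at the same length. With the larger α, the bronze tends to over-contract; the plates restrain it, putting the bronze in tension and the concrete in compression. With no external load the two internal forces are equal and opposite, magnitude P.
Equating the net (thermal + elastic) strains gives |α₁ − α₂|·ΔT = P·[1/(A₁E₁) + 1/(A₂E₂)].
|α₁ − α₂|·ΔT = 5.5×10⁻⁶ × 68 = 0.000374.
1/(A₁E₁) + 1/(A₂E₂) = 1/(400×114×10³) + 1/(1275×31×10³) = 4.723×10⁻⁸ N⁻¹.
P = 0.000374 / 4.723×10⁻⁸ = 7919 N = 7.919 kN.
σ_{bronze} = P/A₁ = 7919/400 = 19.8 MPa, tensile.

σ ≈ 19.8 MPa (tensile)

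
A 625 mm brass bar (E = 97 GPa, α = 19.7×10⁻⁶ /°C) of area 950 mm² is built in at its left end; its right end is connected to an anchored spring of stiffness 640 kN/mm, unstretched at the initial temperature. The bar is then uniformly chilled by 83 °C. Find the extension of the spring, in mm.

δ ≈ 0.191 mm

If the spring were absent the bar would shorten by αΔT L = 19.7×10⁻⁶ × 83 × 625 = 1.022 mm.
With a force P in the spring, the elastic change of the bar is PL/(AE) and that of the spring is P/k; compatibility requires their sum to equal δ_free.
So P = δ_free / [L/(AE) + 1/k] = 1.022 / [ 625/(950×97×10³) + 1/(640×10³) ].
P = 1.022 / 8.345×10⁻⁶ = 122500 N.
Spring extension = P/k = 122500/(640×10³) = 0.1913 mm.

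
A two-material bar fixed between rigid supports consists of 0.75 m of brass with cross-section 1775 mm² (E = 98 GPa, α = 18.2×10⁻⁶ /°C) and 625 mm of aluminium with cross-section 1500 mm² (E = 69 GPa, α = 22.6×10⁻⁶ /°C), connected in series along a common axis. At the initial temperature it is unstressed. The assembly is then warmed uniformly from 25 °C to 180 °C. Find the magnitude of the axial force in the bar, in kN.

P ≈ 416 kN (compressive)

Free thermal expansion of the whole bar: Σ αᵢΔT Lᵢ = 18.2×10⁻⁶×155×750 + 22.6×10⁻⁶×155×625 = 4.305 mm.
The walls prevent any net length change, so an axial force P (same in every segment) develops. Compatibility: P · Σ Lᵢ/(AᵢEᵢ) = δ_free.
The series flexibility is Σ Lᵢ/(AᵢEᵢ) = 750/(1775×98×10³) + 625/(1500×69×10³) = 1.035×10⁻⁵ mm/N.
So P = 4.305 / 1.035×10⁻⁵ = 415.9 kN, compressive.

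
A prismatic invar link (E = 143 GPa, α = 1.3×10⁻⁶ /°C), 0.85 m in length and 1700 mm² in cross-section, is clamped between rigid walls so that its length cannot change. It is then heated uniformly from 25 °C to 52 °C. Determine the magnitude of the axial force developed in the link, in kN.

With zero net strain, σ = E·αΔT = 143 GPa × 1.3×10⁻⁶ × 27 = 5.019 MPa.
Then P = σA = 5.019 × 1700 mm² = 8.533 kN, compressive.

P ≈ 8.53 kN (compressive)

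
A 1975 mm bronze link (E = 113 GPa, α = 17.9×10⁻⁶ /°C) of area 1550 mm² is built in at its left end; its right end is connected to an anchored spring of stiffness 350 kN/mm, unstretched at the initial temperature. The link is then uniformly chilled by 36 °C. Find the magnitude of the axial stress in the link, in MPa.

Free thermal contraction: δ_free = αΔT L = 17.9×10⁻⁶ × 36 × 1975 = 1.273 mm.
With a force P in the spring, the elastic change of the link is PL/(AE) and that of the spring is P/k; compatibility requires their sum to equal δ_free.
So P = δ_free / [L/(AE) + 1/k] = 1.273 / [ 1975/(1550×113×10³) + 1/(350×10³) ].
P = 1.273 / 1.413×10⁻⁵ = 90050 N.
σ = P/A = 90050/1550 = 58.1 MPa.

σ ≈ 58.1 MPa (tensile)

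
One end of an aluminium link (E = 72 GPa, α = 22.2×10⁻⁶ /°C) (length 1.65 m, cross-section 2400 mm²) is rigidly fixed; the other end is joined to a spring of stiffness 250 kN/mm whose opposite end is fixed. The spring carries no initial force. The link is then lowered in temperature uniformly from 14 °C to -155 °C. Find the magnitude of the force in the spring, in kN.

If the spring were absent the link would shorten by αΔT L = 22.2×10⁻⁶ × 169 × 1650 = 6.19 mm.
With a force P in the spring, the elastic change of the link is PL/(AE) and that of the spring is P/k; compatibility requires their sum to equal δ_free.
So P = δ_free / [L/(AE) + 1/k] = 6.19 / [ 1650/(2400×72×10³) + 1/(250×10³) ].
P = 6.19 / 1.355×10⁻⁵ = 456900 N.

P ≈ 457 kN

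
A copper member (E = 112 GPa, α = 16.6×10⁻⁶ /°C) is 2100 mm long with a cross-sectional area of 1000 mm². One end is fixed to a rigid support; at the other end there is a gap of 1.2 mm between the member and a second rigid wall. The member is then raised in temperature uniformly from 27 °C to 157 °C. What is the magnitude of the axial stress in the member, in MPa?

σ ≈ 178 MPa (compressive)

If the wall were absent the member would grow by αΔT L = 16.6×10⁻⁶ × 130 × 2100 = 4.532 mm.
This exceeds the 1.2 mm gap, so the wall pushes back. The portion of expansion that must be recovered elastically is δ_free − gap = 4.532 − 1.2 = 3.332 mm.
So σ = E(δ_free − g)/L = 112×10³ × 3.332/2100 = 177.7 MPa.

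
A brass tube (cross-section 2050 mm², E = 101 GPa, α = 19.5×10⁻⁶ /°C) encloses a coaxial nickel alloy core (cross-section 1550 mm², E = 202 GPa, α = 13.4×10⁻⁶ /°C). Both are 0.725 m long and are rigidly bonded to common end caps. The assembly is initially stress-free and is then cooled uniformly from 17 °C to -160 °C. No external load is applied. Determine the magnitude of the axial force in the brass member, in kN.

P ≈ 135 kN (tensile in the brass)

The brass has the larger α, so on cooling it would change length more than the nickel alloy if both were free. The rigid plates force a common final length, so the brass is put into tension and the nickel alloy into compression, with equal and opposite forces P (no external load).
Equating the net (thermal + elastic) strains gives |α₁ − α₂|·ΔT = P·[1/(A₁E₁) + 1/(A₂E₂)].
|α₁ − α₂|·ΔT = 6.1×10⁻⁶ × 177 = 0.00108.
1/(A₁E₁) + 1/(A₂E₂) = 1/(2050×101×10³) + 1/(1550×202×10³) = 8.024×10⁻⁹ N⁻¹.
P = 0.00108 / 8.024×10⁻⁹ = 134600 N = 134.6 kN.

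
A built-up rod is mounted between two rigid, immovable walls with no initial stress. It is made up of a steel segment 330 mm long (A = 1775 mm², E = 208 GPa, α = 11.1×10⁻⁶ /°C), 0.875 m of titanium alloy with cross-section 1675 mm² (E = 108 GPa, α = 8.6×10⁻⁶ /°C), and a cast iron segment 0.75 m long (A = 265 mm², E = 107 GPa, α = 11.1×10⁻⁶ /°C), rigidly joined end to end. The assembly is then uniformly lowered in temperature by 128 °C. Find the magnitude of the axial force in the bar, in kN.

P ≈ 77.6 kN (tensile)

With the walls removed the bar would change length by δ_free = Σ αᵢΔT Lᵢ = 11.1×10⁻⁶×128×330 + 8.6×10⁻⁶×128×875 + 11.1×10⁻⁶×128×750 = 2.498 mm.
The walls prevent any net length change, so an axial force P (same in every segment) develops. Compatibility: P · Σ Lᵢ/(AᵢEᵢ) = δ_free.
Σ Lᵢ/(AᵢEᵢ) = 330/(1775×208×10³) + 875/(1675×108×10³) + 750/(265×107×10³) = 3.218×10⁻⁵ mm/N.
Hence P = δ_free / Σ(L/AE) = 2.498/3.218×10⁻⁵ = 77.61 kN (tensile).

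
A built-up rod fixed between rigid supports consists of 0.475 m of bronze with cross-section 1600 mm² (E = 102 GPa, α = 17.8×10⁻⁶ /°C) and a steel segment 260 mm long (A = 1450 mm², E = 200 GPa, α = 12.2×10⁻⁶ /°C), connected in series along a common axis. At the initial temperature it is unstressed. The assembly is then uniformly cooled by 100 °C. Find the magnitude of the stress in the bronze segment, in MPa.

σ ≈ 191 MPa (tensile)

Free thermal contraction of the whole bar: Σ αᵢΔT Lᵢ = 17.8×10⁻⁶×100×475 + 12.2×10⁻⁶×100×260 = 1.163 mm.
The walls prevent any net length change, so an axial force P (same in every segment) develops. Compatibility: P · Σ Lᵢ/(AᵢEᵢ) = δ_free.
Σ Lᵢ/(AᵢEᵢ) = 475/(1600×102×10³) + 260/(1450×200×10³) = 3.807×10⁻⁶ mm/N.
Hence P = δ_free / Σ(L/AE) = 1.163/3.807×10⁻⁶ = 305.4 kN (tensile).
σ_{bronze} = P / A = 305400 / 1600 = 190.9 MPa.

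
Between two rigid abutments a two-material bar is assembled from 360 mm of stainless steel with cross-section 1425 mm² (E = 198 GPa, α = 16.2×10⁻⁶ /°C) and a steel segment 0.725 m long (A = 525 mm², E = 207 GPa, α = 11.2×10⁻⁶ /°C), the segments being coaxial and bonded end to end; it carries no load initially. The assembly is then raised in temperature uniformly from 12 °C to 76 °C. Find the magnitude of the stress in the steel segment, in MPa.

σ ≈ 214 MPa (compressive)

Free thermal expansion of the whole bar: Σ αᵢΔT Lᵢ = 16.2×10⁻⁶×64×360 + 11.2×10⁻⁶×64×725 = 0.8929 mm.
The walls prevent any net length change, so an axial force P (same in every segment) develops. Compatibility: P · Σ Lᵢ/(AᵢEᵢ) = δ_free.
The series flexibility is Σ Lᵢ/(AᵢEᵢ) = 360/(1425×198×10³) + 725/(525×207×10³) = 7.947×10⁻⁶ mm/N.
So P = 0.8929 / 7.947×10⁻⁶ = 112.4 kN, compressive.
σ_{steel} = P / A = 112400 / 525 = 214 MPa.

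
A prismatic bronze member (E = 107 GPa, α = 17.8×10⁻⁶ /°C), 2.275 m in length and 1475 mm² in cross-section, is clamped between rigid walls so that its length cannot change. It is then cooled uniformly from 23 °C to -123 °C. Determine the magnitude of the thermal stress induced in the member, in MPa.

With length fixed, the mechanical strain must cancel the thermal strain αΔT = 17.8×10⁻⁶ × 146 = 2598.8×10⁻⁶.
The stress required to suppress this strain is σ = Eε = 107×10³ × 2598.8×10⁻⁶ = 278.1 MPa, tensile since the member is trying to contract.

σ ≈ 278 MPa (tensile)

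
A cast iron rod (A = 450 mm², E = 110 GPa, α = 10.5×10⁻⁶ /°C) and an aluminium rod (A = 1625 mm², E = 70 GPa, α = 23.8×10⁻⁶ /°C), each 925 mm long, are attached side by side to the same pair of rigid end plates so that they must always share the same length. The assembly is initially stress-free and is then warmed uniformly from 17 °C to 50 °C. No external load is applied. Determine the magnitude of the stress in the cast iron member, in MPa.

Equilibrium of a rigid end plate with no external load gives equal and opposite internal forces ±P in the two members. Since α_{aluminium} > α_{cast iron}, heating drives the aluminium into compression and the cast iron into tension.
Setting the final lengths equal and cancelling L: (α₁ − α₂)ΔT = P/(A₁E₁) + P/(A₂E₂).
|α₁ − α₂|·ΔT = 13.3×10⁻⁶ × 33 = 0.0004389.
1/(A₁E₁) + 1/(A₂E₂) = 1/(450×110×10³) + 1/(1625×70×10³) = 2.899×10⁻⁸ N⁻¹.
P = 0.0004389 / 2.899×10⁻⁸ = 15140 N = 15.14 kN.
σ_{cast iron} = P/A₁ = 15140/450 = 33.64 MPa, tensile.

σ ≈ 33.6 MPa (tensile)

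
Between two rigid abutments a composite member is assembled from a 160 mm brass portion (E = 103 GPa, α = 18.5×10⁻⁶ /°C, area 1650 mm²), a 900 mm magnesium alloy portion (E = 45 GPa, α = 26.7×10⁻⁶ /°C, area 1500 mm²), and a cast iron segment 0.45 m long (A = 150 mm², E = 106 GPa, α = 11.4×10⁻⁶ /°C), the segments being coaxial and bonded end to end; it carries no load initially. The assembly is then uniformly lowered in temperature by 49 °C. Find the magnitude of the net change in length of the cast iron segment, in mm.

|ΔL| ≈ 0.795 mm

Free thermal contraction of the whole bar: Σ αᵢΔT Lᵢ = 18.5×10⁻⁶×49×160 + 26.7×10⁻⁶×49×900 + 11.4×10⁻⁶×49×450 = 1.574 mm.
The walls prevent any net length change, so an axial force P (same in every segment) develops. Compatibility: P · Σ Lᵢ/(AᵢEᵢ) = δ_free.
Σ Lᵢ/(AᵢEᵢ) = 160/(1650×103×10³) + 900/(1500×45×10³) + 450/(150×106×10³) = 4.258×10⁻⁵ mm/N.
P = 1.574 / 4.258×10⁻⁵ = 36970 N = 36.97 kN, tensile.
For the cast iron segment, free thermal change = 11.4×10⁻⁶×49×450 = 0.2514 mm and elastic change from P = 36970×450/(150×106×10³) = 1.046 mm; these oppose, so the net change is 0.795 mm (segment lengthens).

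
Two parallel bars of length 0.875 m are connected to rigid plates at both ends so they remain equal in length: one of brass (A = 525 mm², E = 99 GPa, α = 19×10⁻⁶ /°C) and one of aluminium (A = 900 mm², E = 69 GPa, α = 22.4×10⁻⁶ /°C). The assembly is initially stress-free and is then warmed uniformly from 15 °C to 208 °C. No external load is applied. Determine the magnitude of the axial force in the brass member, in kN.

P ≈ 18.6 kN (tensile in the brass)

Equilibrium of a rigid end plate with no external load gives equal and opposite internal forces ±P in the two members. Since α_{aluminium} > α_{brass}, heating drives the aluminium into compression and the brass into tension.
Equating the net (thermal + elastic) strains gives |α₁ − α₂|·ΔT = P·[1/(A₁E₁) + 1/(A₂E₂)].
|α₁ − α₂|·ΔT = 3.4×10⁻⁶ × 193 = 0.0006562.
1/(A₁E₁) + 1/(A₂E₂) = 1/(525×99×10³) + 1/(900×69×10³) = 3.534×10⁻⁸ N⁻¹.
P = 0.0006562 / 3.534×10⁻⁸ = 18570 N = 18.57 kN.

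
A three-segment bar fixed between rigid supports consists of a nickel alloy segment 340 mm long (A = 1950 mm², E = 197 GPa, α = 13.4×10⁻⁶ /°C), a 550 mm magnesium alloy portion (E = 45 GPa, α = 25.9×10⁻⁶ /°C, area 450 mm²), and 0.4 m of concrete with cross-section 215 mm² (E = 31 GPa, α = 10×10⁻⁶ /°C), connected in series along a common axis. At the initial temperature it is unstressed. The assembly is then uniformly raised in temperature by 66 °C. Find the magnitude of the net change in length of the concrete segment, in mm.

|ΔL| ≈ 0.762 mm

If the supports were absent, the total length change would be Σ αᵢΔT Lᵢ = 13.4×10⁻⁶×66×340 + 25.9×10⁻⁶×66×550 + 10×10⁻⁶×66×400 = 1.505 mm.
The walls prevent any net length change, so an axial force P (same in every segment) develops. Compatibility: P · Σ Lᵢ/(AᵢEᵢ) = δ_free.
The series flexibility is Σ Lᵢ/(AᵢEᵢ) = 340/(1950×197×10³) + 550/(450×45×10³) + 400/(215×31×10³) = 8.806×10⁻⁵ mm/N.
P = 1.505 / 8.806×10⁻⁵ = 17090 N = 17.09 kN, compressive.
For the concrete segment, free thermal change = 10×10⁻⁶×66×400 = 0.264 mm and elastic change from P = 17090×400/(215×31×10³) = 1.026 mm; these oppose, so the net change is 0.762 mm (segment shortens).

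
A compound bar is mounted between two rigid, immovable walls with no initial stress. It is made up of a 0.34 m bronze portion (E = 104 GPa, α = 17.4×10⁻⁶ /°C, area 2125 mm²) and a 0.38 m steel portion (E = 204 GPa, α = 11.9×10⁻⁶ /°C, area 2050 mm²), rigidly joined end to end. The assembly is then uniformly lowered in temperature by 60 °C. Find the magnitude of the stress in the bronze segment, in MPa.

σ ≈ 120 MPa (tensile)

If the supports were absent, the total length change would be Σ αᵢΔT Lᵢ = 17.4×10⁻⁶×60×340 + 11.9×10⁻⁶×60×380 = 0.6263 mm.
The rigid supports impose zero overall length change; the single axial force P common to all segments must satisfy P Σ Lᵢ/(AᵢEᵢ) = δ_free.
Σ Lᵢ/(AᵢEᵢ) = 340/(2125×104×10³) + 380/(2050×204×10³) = 2.447×10⁻⁶ mm/N.
Hence P = δ_free / Σ(L/AE) = 0.6263/2.447×10⁻⁶ = 255.9 kN (tensile).
σ_{bronze} = P / A = 255900 / 2125 = 120.4 MPa.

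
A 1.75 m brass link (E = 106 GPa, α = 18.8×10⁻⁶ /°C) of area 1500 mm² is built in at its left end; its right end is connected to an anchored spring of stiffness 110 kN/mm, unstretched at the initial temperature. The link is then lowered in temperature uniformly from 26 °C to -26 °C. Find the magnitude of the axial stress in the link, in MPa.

σ ≈ 56.8 MPa (tensile)

Free thermal contraction: δ_free = αΔT L = 18.8×10⁻⁶ × 52 × 1750 = 1.711 mm.
Let P be the tensile force in the spring. The link extends elastically by PL/(AE) and the spring stretches by P/k; together these equal δ_free.
P [ L/(AE) + 1/k ] = δ_free → P [ 1750/(1500×106×10³) + 1/(110×10³) ] = 1.711.
P = 1.711 / 2.01×10⁻⁵ = 85130 N.
σ = P/A = 85130/1500 = 56.75 MPa.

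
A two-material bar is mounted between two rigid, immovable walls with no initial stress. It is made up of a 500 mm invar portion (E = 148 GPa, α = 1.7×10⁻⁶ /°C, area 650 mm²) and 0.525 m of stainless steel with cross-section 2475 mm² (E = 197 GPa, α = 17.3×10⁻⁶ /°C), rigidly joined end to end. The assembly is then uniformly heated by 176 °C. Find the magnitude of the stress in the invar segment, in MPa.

With the walls removed the bar would change length by δ_free = Σ αᵢΔT Lᵢ = 1.7×10⁻⁶×176×500 + 17.3×10⁻⁶×176×525 = 1.748 mm.
Since the ends are fixed, an axial force P builds up, equal in every segment, with P · Σ Lᵢ/(AᵢEᵢ) = δ_free.
Σ Lᵢ/(AᵢEᵢ) = 500/(650×148×10³) + 525/(2475×197×10³) = 6.274×10⁻⁶ mm/N.
Hence P = δ_free / Σ(L/AE) = 1.748/6.274×10⁻⁶ = 278.6 kN (compressive).
σ_{invar} = P / A = 278600 / 650 = 428.6 MPa.

σ ≈ 429 MPa (compressive)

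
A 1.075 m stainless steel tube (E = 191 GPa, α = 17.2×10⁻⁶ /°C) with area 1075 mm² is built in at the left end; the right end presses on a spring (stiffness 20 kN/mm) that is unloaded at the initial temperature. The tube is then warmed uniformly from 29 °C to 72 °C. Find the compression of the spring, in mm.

δ ≈ 0.72 mm

Free thermal expansion: δ_free = αΔT L = 17.2×10⁻⁶ × 43 × 1075 = 0.7951 mm.
Let P be the compressive force at the spring. The tube shortens elastically by PL/(AE) and the spring compresses by P/k; together these equal δ_free.
P [ L/(AE) + 1/k ] = δ_free → P [ 1075/(1075×191×10³) + 1/(20×10³) ] = 0.7951.
P = 0.7951 / 5.524×10⁻⁵ = 14390 N.
Spring compression = P/k = 14390/(20×10³) = 0.7197 mm.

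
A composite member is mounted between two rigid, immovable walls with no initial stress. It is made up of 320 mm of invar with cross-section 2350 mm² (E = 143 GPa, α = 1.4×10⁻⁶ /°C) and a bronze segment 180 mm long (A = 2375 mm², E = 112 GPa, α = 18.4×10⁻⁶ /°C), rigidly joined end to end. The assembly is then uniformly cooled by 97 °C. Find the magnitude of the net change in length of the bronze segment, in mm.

|ΔL| ≈ 0.17 mm

With the walls removed the bar would change length by δ_free = Σ αᵢΔT Lᵢ = 1.4×10⁻⁶×97×320 + 18.4×10⁻⁶×97×180 = 0.3647 mm.
Since the ends are fixed, an axial force P builds up, equal in every segment, with P · Σ Lᵢ/(AᵢEᵢ) = δ_free.
Σ Lᵢ/(AᵢEᵢ) = 320/(2350×143×10³) + 180/(2375×112×10³) = 1.629×10⁻⁶ mm/N.
Hence P = δ_free / Σ(L/AE) = 0.3647/1.629×10⁻⁶ = 223.9 kN (tensile).
For the bronze segment, free thermal change = 18.4×10⁻⁶×97×180 = 0.3213 mm and elastic change from P = 223900×180/(2375×112×10³) = 0.1515 mm; these oppose, so the net change is 0.17 mm (segment shortens).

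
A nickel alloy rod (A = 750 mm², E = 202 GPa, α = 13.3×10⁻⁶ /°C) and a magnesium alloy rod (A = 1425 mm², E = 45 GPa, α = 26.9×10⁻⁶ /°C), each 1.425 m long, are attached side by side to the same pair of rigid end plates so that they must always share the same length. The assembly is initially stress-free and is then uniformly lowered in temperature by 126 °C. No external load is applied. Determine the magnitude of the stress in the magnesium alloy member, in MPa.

The magnesium alloy has the larger α, so on cooling it would change length more than the nickel alloy if both were free. The rigid plates force a common final length, so the magnesium alloy is put into tension and the nickel alloy into compression, with equal and opposite forces P (no external load).
Equating the net (thermal + elastic) strains gives |α₁ − α₂|·ΔT = P·[1/(A₁E₁) + 1/(A₂E₂)].
|α₁ − α₂|·ΔT = 13.6×10⁻⁶ × 126 = 0.001714.
1/(A₁E₁) + 1/(A₂E₂) = 1/(750×202×10³) + 1/(1425×45×10³) = 2.22×10⁻⁸ N⁻¹.
So P = 0.001714 / 2.22×10⁻⁸ = 77.21 kN.
σ_{magnesium alloy} = P/A₂ = 77210/1425 = 54.18 MPa, tensile.

σ ≈ 54.2 MPa (tensile)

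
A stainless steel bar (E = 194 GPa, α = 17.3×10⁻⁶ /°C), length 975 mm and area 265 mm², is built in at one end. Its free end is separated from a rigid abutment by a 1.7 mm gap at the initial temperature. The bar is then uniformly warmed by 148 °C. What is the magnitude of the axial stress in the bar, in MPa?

σ ≈ 158 MPa (compressive)

If the wall were absent the bar would grow by αΔT L = 17.3×10⁻⁶ × 148 × 975 = 2.496 mm.
This exceeds the 1.7 mm gap, so the wall pushes back. The portion of expansion that must be recovered elastically is δ_free − gap = 2.496 − 1.7 = 0.7964 mm.
So σ = E(δ_free − g)/L = 194×10³ × 0.7964/975 = 158.5 MPa.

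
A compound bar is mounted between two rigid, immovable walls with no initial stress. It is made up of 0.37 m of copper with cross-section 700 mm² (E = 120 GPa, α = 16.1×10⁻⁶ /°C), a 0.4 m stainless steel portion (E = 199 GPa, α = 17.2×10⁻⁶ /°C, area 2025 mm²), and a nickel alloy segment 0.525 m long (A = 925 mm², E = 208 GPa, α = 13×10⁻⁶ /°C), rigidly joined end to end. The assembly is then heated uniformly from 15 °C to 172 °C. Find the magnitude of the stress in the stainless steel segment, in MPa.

σ ≈ 188 MPa (compressive)

If the supports were absent, the total length change would be Σ αᵢΔT Lᵢ = 16.1×10⁻⁶×157×370 + 17.2×10⁻⁶×157×400 + 13×10⁻⁶×157×525 = 3.087 mm.
The walls prevent any net length change, so an axial force P (same in every segment) develops. Compatibility: P · Σ Lᵢ/(AᵢEᵢ) = δ_free.
The series flexibility is Σ Lᵢ/(AᵢEᵢ) = 370/(700×120×10³) + 400/(2025×199×10³) + 525/(925×208×10³) = 8.126×10⁻⁶ mm/N.
So P = 3.087 / 8.126×10⁻⁶ = 379.9 kN, compressive.
σ_{stainless steel} = P / A = 379900 / 2025 = 187.6 MPa.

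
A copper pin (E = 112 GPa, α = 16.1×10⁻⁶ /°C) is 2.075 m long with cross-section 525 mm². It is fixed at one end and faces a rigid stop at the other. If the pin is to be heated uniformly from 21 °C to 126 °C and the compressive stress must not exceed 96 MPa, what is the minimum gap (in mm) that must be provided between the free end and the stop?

g ≈ 1.73 mm

Free expansion if unrestrained: δ_free = αΔT L = 16.1×10⁻⁶ × 105 × 2075 = 3.508 mm.
A stress of 96 MPa corresponds to the wall pushing the pin back by σL/E = 96×2075/(112×10³) = 1.779 mm.
The gap must absorb the remainder: g_min = 3.508 − 1.779 = 1.729 mm.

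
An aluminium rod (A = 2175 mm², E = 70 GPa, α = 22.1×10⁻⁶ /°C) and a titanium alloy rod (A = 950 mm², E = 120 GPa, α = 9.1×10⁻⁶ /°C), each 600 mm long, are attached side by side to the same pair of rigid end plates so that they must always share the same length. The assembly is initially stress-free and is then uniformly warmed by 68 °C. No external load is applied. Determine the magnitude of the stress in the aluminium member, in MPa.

The aluminium has the larger α, so on heating it would change length more than the titanium alloy if both were free. The rigid plates force a common final length, so the aluminium is put into compression and the titanium alloy into tension, with equal and opposite forces P (no external load).
Equating the net (thermal + elastic) strains gives |α₁ − α₂|·ΔT = P·[1/(A₁E₁) + 1/(A₂E₂)].
|α₁ − α₂|·ΔT = 13×10⁻⁶ × 68 = 0.000884.
1/(A₁E₁) + 1/(A₂E₂) = 1/(2175×70×10³) + 1/(950×120×10³) = 1.534×10⁻⁸ N⁻¹.
P = 0.000884 / 1.534×10⁻⁸ = 57630 N = 57.63 kN.
σ_{aluminium} = P/A₁ = 57630/2175 = 26.5 MPa, compressive.

σ ≈ 26.5 MPa (compressive)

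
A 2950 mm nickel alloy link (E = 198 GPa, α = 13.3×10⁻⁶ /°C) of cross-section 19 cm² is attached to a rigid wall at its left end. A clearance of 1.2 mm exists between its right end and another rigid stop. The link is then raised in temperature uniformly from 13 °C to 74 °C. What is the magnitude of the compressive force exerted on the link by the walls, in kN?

Free thermal elongation = αΔT L = 13.3×10⁻⁶ × 61 × 2950 = 2.393 mm.
The gap closes (δ_free > 1.2 mm) and the wall then resists a further 2.393 − 1.2 = 1.193 mm of expansion.
That suppressed elongation corresponds to σ = E·Δ/L = 198×10³ × 1.193/2950 = 80.1 MPa.
P = σA = 80.1 × 1900 = 152.2 kN.

P ≈ 152 kN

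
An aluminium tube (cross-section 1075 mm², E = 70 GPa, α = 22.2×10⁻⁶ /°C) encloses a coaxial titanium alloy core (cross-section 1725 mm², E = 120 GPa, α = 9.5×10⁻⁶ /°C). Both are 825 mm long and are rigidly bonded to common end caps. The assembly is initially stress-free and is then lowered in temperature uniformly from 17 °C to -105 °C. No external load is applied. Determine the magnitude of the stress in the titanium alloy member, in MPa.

σ ≈ 49.6 MPa (compressive)

Equilibrium of a rigid end plate with no external load gives equal and opposite internal forces ±P in the two members. Since α_{aluminium} > α_{titanium alloy}, cooling drives the aluminium into tension and the titanium alloy into compression.
Equating the net (thermal + elastic) strains gives |α₁ − α₂|·ΔT = P·[1/(A₁E₁) + 1/(A₂E₂)].
|α₁ − α₂|·ΔT = 12.7×10⁻⁶ × 122 = 0.001549.
1/(A₁E₁) + 1/(A₂E₂) = 1/(1075×70×10³) + 1/(1725×120×10³) = 1.812×10⁻⁸ N⁻¹.
P = 0.001549 / 1.812×10⁻⁸ = 85510 N = 85.51 kN.
σ_{titanium alloy} = P/A₂ = 85510/1725 = 49.57 MPa, compressive.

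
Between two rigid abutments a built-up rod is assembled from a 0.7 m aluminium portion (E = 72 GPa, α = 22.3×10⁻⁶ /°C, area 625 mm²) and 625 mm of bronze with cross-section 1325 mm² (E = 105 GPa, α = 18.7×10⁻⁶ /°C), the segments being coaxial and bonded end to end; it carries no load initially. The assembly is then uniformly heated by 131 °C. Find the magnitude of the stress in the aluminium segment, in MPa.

σ ≈ 285 MPa (compressive)

Free thermal expansion of the whole bar: Σ αᵢΔT Lᵢ = 22.3×10⁻⁶×131×700 + 18.7×10⁻⁶×131×625 = 3.576 mm.
The walls prevent any net length change, so an axial force P (same in every segment) develops. Compatibility: P · Σ Lᵢ/(AᵢEᵢ) = δ_free.
Σ Lᵢ/(AᵢEᵢ) = 700/(625×72×10³) + 625/(1325×105×10³) = 2.005×10⁻⁵ mm/N.
So P = 3.576 / 2.005×10⁻⁵ = 178.4 kN, compressive.
σ_{aluminium} = P / A = 178400 / 625 = 285.4 MPa.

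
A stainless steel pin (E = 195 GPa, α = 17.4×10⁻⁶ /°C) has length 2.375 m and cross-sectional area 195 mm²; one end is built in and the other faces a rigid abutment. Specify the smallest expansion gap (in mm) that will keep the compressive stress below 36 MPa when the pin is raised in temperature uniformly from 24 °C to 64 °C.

With no wall the pin would lengthen by αΔT L = 17.4×10⁻⁶ × 40 × 2375 = 1.653 mm.
A stress of 36 MPa corresponds to the wall pushing the pin back by σL/E = 36×2375/(195×10³) = 0.4385 mm.
So the gap has to take up the difference, g_min = δ_free − σL/E = 1.653 − 0.4385 = 1.215 mm.

g ≈ 1.21 mm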